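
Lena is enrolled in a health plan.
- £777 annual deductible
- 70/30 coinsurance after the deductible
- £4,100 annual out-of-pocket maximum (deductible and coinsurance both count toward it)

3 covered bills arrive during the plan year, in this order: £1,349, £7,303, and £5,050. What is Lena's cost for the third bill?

£960.50

Bill 1, £1,349: deductible takes £777, £572 remains; 30% of £572 = £171.60. Patient owes £948.60 (running OOP £948.60).
Bill 2, £7,303: 30% coinsurance on £7,303 = £2,190.90. Patient owes £2,190.90 (running OOP £3,139.50).
Bill 3, £5,050: deductible met; 30% of £5,050 = £1,515. OOP would hit £4,654.50 > £4,100, so the cap limits the patient to £4,100 − £3,139.50 = £960.50.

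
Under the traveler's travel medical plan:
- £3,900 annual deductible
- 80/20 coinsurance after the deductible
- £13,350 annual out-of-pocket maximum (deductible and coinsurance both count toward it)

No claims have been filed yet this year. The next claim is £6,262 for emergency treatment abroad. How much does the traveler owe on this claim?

£4,372.40

The full £3,900 deductible is still open; £3,900 of this bill applies to it.
After the £3,900 deductible portion, £6,262 − £3,900 = £2,362 is subject to coinsurance.
Traveler's 20% share of £2,362 is £472.40.
That puts the traveler's cost at £3,900 + £472.40 = £4,372.40 before any cap.
Total out-of-pocket so far would be £0 + £4,372.40 = £4,372.40, below the £13,350 cap — no reduction.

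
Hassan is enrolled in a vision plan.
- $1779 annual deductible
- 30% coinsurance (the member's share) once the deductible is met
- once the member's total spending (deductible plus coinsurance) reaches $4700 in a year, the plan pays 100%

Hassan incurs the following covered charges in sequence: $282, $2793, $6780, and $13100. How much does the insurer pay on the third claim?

Bill 1, $282: entire amount goes to the deductible. Member owes $282 (running OOP $282). Insurer: $282 − $282 = $0.
Bill 2, $2793: $1497 to deductible, leaving $1296; member's 30% is $388.80. Member owes $1885.80 (running OOP $2167.80). Insurer: $2793 − $1885.80 = $907.20.
Bill 3, $6780: 30% coinsurance on $6780 = $2034. Member owes $2034 (running OOP $4201.80). Plan pays $6780 − $2034 = $4746.

$4746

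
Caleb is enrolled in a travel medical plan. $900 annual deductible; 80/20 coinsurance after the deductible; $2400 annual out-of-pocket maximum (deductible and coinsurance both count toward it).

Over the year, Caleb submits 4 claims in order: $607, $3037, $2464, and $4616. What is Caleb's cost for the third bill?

Claim 1 ($607): all of it applies to the deductible. Traveler owes $607 (running OOP $607).
Claim 2 ($3037): deductible takes $293, $2744 remains; traveler's 20% is $548.80. Cost to traveler: $841.80. OOP to date $1448.80.
Claim 3 ($2464): 20% coinsurance on $2464 = $492.80. Cost to traveler: $492.80. OOP to date $1941.60.

$492.80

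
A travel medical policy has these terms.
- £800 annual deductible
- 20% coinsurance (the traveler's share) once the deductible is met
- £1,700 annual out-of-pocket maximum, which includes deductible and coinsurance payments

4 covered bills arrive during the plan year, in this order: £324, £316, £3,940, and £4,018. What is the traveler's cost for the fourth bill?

£144

#1 (£324): all of it applies to the deductible. Traveler owes £324 (running OOP £324).
#2 (£316): fully absorbed by the deductible. Cost to traveler: £316. OOP to date £640.
#3 (£3,940): £160 finishes the deductible; £3,780 goes to coinsurance; 20% of £3,780 = £756. Traveler owes £916 (running OOP £1,556).
#4 (£4,018): 20% coinsurance on £4,018 = £803.60. Adding that to £1,556 gives £2,359.60, past the £1,700 cap; traveler pays only £1,700 − £1,556 = £144.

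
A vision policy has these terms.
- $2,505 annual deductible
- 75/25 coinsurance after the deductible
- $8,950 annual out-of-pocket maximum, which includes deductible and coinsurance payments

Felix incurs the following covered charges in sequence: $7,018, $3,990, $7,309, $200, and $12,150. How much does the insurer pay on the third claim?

$5,481.75

#1 ($7,018): $2,505 finishes the deductible; $4,513 goes to coinsurance; 25% of $4,513 = $1,128.25. Member pays $3,633.25; OOP now $3,633.25. Plan pays $7,018 − $3,633.25 = $3,384.75.
#2 ($3,990): deductible met; 25% of $3,990 = $997.50. Member owes $997.50 (running OOP $4,630.75). Plan pays $3,990 − $997.50 = $2,992.50.
#3 ($7,309): 25% coinsurance on $7,309 = $1,827.25. Member pays $1,827.25; OOP now $6,458. Plan pays $7,309 − $1,827.25 = $5,481.75.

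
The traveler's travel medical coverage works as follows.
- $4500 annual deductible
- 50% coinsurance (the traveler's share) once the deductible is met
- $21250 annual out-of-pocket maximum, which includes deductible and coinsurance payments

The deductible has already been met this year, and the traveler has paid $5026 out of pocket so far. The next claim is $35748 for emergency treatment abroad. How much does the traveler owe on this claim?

$16224

With the deductible met, the entire $35748 is subject to coinsurance.
Traveler's 50% share of $35748 is $17874.
Year-to-date out-of-pocket would reach $5026 + $17874 = $22900, above the $21250 maximum, so the traveler pays only $21250 − $5026 = $16224.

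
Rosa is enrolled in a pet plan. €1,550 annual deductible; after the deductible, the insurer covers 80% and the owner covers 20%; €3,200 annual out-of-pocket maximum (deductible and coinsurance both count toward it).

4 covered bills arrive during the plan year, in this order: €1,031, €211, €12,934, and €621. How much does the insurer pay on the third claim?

€10,976

Bill 1, €1,031: fully absorbed by the deductible. Cost to owner: €1,031. OOP to date €1,031. Insurer: €1,031 − €1,031 = €0.
Bill 2, €211: fully absorbed by the deductible. Owner owes €211 (running OOP €1,242). Insurer: €211 − €211 = €0.
Bill 3, €12,934: deductible takes €308, €12,626 remains; owner's 20% is €2,525.20. Together that's €308 + €2,525.20 = €2,833.20. OOP would hit €4,075.20 > €3,200, so the cap limits the owner to €3,200 − €1,242 = €1,958. Plan pays €12,934 − €1,958 = €10,976.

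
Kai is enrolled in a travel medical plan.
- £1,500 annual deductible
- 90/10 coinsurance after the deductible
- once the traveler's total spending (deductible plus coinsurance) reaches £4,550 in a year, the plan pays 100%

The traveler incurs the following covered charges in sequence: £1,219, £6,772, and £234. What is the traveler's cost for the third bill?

£23.40

Claim 1 — £1,219: fully absorbed by the deductible. Traveler owes £1,219 (running OOP £1,219).
Claim 2 — £6,772: deductible takes £281, £6,491 remains; 10% of £6,491 = £649.10. Traveler pays £930.10; OOP now £2,149.10.
Claim 3 — £234: deductible already satisfied, so traveler's share is 10% × £234 = £23.40. Traveler pays £23.40; OOP now £2,172.50.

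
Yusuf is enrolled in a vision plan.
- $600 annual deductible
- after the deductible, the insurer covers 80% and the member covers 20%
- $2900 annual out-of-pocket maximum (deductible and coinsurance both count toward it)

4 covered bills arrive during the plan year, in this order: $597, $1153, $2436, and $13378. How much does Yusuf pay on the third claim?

Bill 1, $597: all of it applies to the deductible. Member owes $597 (running OOP $597).
Bill 2, $1153: $3 to deductible, leaving $1150; 20% of $1150 = $230. Member pays $233; OOP now $830.
Bill 3, $2436: deductible already satisfied, so member's share is 20% × $2436 = $487.20. Member pays $487.20; OOP now $1317.20.

$487.20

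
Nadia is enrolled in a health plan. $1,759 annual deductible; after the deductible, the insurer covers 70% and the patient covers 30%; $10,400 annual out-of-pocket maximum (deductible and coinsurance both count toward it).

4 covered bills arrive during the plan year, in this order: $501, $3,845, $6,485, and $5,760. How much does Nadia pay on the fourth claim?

Claim 1 ($501): all of it applies to the deductible. Patient owes $501 (running OOP $501).
Claim 2 ($3,845): $1,258 to deductible, leaving $2,587; coinsurance $2,587 × 30% = $776.10. Cost to patient: $2,034.10. OOP to date $2,535.10.
Claim 3 ($6,485): deductible already satisfied, so patient's share is 30% × $6,485 = $1,945.50. Cost to patient: $1,945.50. OOP to date $4,480.60.
Claim 4 ($5,760): 30% coinsurance on $5,760 = $1,728. Cost to patient: $1,728. OOP to date $6,208.60.

$1,728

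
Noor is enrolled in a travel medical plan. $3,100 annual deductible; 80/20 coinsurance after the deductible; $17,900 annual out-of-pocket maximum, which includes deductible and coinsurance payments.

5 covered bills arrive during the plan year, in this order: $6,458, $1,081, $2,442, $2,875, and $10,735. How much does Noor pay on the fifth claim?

$2,147

#1 ($6,458): $3,100 to deductible, leaving $3,358; traveler's 20% is $671.60. Cost to traveler: $3,771.60. OOP to date $3,771.60.
#2 ($1,081): deductible already satisfied, so traveler's share is 20% × $1,081 = $216.20. Traveler pays $216.20; OOP now $3,987.80.
#3 ($2,442): deductible met; 20% of $2,442 = $488.40. Traveler owes $488.40 (running OOP $4,476.20).
#4 ($2,875): deductible met; 20% of $2,875 = $575. Traveler pays $575; OOP now $5,051.20.
#5 ($10,735): 20% coinsurance on $10,735 = $2,147. Traveler owes $2,147 (running OOP $7,198.20).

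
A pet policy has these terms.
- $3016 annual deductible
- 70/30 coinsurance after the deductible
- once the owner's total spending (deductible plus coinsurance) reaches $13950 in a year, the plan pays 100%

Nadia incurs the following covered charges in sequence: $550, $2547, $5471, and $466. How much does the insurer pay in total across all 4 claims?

$4212.60

Claim 1 — $550: all of it applies to the deductible. Owner owes $550 (running OOP $550). Insurer: $550 − $550 = $0.
Claim 2 — $2547: deductible takes $2466, $81 remains; 30% of $81 = $24.30. Cost to owner: $2490.30. OOP to date $3040.30. Plan pays $2547 − $2490.30 = $56.70.
Claim 3 — $5471: 30% coinsurance on $5471 = $1641.30. Owner pays $1641.30; OOP now $4681.60. Plan pays $5471 − $1641.30 = $3829.70.
Claim 4 — $466: deductible met; 30% of $466 = $139.80. Cost to owner: $139.80. OOP to date $4821.40. Plan pays $466 − $139.80 = $326.20.
Insurer total: $0 + $56.70 + $3829.70 + $326.20 = $4212.60.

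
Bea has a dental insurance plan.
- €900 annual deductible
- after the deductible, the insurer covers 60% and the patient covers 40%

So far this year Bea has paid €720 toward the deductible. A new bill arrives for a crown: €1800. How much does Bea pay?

€828

€720 of the €900 deductible is already met, leaving €180.
That leaves €1800 − €180 = €1620 for coinsurance.
40% of €1620 = €648 falls to the patient.
That puts the patient's cost at €180 + €648 = €828.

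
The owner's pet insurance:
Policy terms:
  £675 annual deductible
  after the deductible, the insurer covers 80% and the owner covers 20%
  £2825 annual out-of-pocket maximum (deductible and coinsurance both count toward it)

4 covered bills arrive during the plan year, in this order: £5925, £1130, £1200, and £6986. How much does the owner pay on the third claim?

Claim 1 — £5925: £675 to deductible, leaving £5250; owner's 20% is £1050. Cost to owner: £1725. OOP to date £1725.
Claim 2 — £1130: deductible already satisfied, so owner's share is 20% × £1130 = £226. Owner pays £226; OOP now £1951.
Claim 3 — £1200: deductible met; 20% of £1200 = £240. Owner pays £240; OOP now £2191.

£240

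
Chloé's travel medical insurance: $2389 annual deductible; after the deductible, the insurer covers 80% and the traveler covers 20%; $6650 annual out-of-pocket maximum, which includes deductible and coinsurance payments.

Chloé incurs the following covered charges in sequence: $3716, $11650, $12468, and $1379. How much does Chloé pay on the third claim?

$1665.60

#1 ($3716): $2389 finishes the deductible; $1327 goes to coinsurance; 20% of $1327 = $265.40. Traveler pays $2654.40; OOP now $2654.40.
#2 ($11650): deductible already satisfied, so traveler's share is 20% × $11650 = $2330. Traveler pays $2330; OOP now $4984.40.
#3 ($12468): deductible already satisfied, so traveler's share is 20% × $12468 = $2493.60. OOP would hit $7478 > $6650, so the cap limits the traveler to $6650 − $4984.40 = $1665.60.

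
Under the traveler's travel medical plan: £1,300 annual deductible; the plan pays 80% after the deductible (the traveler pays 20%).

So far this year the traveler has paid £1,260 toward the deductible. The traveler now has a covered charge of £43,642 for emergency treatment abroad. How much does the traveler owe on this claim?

£8,760.40

£1,260 of the £1,300 deductible is already met, leaving £40.
After the £40 deductible portion, £43,642 − £40 = £43,602 is subject to coinsurance.
20% of £43,602 = £8,720.40 falls to the traveler.
That puts the traveler's cost at £40 + £8,720.40 = £8,760.40.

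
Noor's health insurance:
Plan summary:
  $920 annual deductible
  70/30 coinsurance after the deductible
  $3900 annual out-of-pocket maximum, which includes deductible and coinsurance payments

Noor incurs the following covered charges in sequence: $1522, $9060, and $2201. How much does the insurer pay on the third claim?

$2119.60

Claim 1 — $1522: $920 to deductible, leaving $602; 30% of $602 = $180.60. Cost to patient: $1100.60. OOP to date $1100.60. Insurer: $1522 − $1100.60 = $421.40.
Claim 2 — $9060: 30% coinsurance on $9060 = $2718. Cost to patient: $2718. OOP to date $3818.60. Insurer: $9060 − $2718 = $6342.
Claim 3 — $2201: deductible met; 30% of $2201 = $660.30. OOP would hit $4478.90 > $3900, so the cap limits the patient to $3900 − $3818.60 = $81.40. Plan pays $2201 − $81.40 = $2119.60.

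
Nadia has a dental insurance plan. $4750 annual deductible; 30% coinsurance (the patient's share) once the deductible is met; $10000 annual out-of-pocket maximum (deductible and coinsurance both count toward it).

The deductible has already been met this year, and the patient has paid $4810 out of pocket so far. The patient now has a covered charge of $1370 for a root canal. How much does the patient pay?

With the deductible met, the entire $1370 is subject to coinsurance.
Coinsurance: $1370 × 30% = $411.
Cumulative spending $4810 + $411 = $5221 stays under the $10000 maximum.

$411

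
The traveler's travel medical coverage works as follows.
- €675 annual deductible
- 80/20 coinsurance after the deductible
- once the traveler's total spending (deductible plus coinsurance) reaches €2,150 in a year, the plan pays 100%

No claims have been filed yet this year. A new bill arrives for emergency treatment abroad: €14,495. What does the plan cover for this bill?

Nothing has been paid toward the €675 deductible, so the first €675 of this charge is applied there.
The remaining €13,820 (= €14,495 − €675) moves to coinsurance.
Traveler's 20% share of €13,820 is €2,764.
So the traveler owes €675 + €2,764 = €3,439 before any cap.
Adding €3,439 to the €0 already spent would give €3,439, which exceeds the €2,150 cap; the traveler pays just €2,150 − €0 = €2,150.
The plan picks up €14,495 − €2,150 = €12,345.

€12,345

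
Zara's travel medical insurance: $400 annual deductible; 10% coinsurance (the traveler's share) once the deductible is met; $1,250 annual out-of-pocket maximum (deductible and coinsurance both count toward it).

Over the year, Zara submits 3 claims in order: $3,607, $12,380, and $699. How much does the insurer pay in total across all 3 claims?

#1 ($3,607): deductible takes $400, $3,207 remains; 10% of $3,207 = $320.70. Cost to traveler: $720.70. OOP to date $720.70. Insurer: $3,607 − $720.70 = $2,886.30.
#2 ($12,380): deductible already satisfied, so traveler's share is 10% × $12,380 = $1,238. OOP would hit $1,958.70 > $1,250, so the cap limits the traveler to $1,250 − $720.70 = $529.30. Insurer: $12,380 − $529.30 = $11,850.70.
#3 ($699): deductible met; 10% of $699 = $69.90. Adding that to $1,250 gives $1,319.90, past the $1,250 cap; traveler pays only $1,250 − $1,250 = $0. Plan pays $699 − $0 = $699.
Insurer total = bills − traveler's total = $16,686 − $1,250 = $15,436.

$15,436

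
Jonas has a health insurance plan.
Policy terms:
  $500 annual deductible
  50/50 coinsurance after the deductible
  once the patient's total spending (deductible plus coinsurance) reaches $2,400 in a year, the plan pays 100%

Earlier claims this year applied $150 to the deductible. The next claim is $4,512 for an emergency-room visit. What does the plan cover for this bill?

$2,262

Deductible still to meet: $500 − $150 = $350.
After the $350 deductible portion, $4,512 − $350 = $4,162 is subject to coinsurance.
Coinsurance: $4,162 × 50% = $2,081.
Patient responsibility before any cap: $350 + $2,081 = $2,431.
Year-to-date out-of-pocket would reach $150 + $2,431 = $2,581, above the $2,400 maximum, so the patient pays only $2,400 − $150 = $2,250.
The plan picks up $4,512 − $2,250 = $2,262.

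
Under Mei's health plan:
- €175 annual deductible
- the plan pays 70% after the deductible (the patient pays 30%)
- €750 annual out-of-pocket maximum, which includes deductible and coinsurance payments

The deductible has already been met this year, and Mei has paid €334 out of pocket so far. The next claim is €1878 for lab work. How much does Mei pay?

With the deductible met, the entire €1878 is subject to coinsurance.
30% of €1878 = €563.40 falls to the patient.
Adding €563.40 to the €334 already spent would give €897.40, which exceeds the €750 cap; the patient pays just €750 − €334 = €416.

€416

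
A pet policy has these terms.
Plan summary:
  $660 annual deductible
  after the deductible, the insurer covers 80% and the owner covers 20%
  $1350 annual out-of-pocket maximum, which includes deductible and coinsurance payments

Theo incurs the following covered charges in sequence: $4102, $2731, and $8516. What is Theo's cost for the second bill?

$1.60

Bill 1, $4102: $660 finishes the deductible; $3442 goes to coinsurance; coinsurance $3442 × 20% = $688.40. Owner pays $1348.40; OOP now $1348.40.
Bill 2, $2731: 20% coinsurance on $2731 = $546.20. That would push OOP to $1894.60, over the $1350 cap, so owner pays $1350 − $1348.40 = $1.60.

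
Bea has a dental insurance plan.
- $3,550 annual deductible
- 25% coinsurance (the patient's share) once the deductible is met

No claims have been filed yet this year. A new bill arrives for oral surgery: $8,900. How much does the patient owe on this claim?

$4,887.50

The full $3,550 deductible is still open; $3,550 of this bill applies to it.
After the $3,550 deductible portion, $8,900 − $3,550 = $5,350 is subject to coinsurance.
Patient's 25% share of $5,350 is $1,337.50.
Patient responsibility: $3,550 + $1,337.50 = $4,887.50.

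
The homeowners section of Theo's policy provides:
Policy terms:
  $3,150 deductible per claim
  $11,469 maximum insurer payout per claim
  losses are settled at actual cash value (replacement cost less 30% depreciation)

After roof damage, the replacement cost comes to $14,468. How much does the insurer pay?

$6,977.60

At 30% depreciation, ACV = $14,468 − $4,340.40 = $10,127.60.
After the deductible, $10,127.60 − $3,150 = $6,977.60 remains.
$6,977.60 is within the $11,469 limit, so the insurer pays $6,977.60.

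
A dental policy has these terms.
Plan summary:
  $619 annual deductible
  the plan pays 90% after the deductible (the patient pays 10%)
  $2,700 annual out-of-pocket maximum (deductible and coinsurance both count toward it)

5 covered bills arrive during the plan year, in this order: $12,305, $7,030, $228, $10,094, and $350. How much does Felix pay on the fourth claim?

#1 ($12,305): deductible takes $619, $11,686 remains; coinsurance $11,686 × 10% = $1,168.60. Cost to patient: $1,787.60. OOP to date $1,787.60.
#2 ($7,030): deductible already satisfied, so patient's share is 10% × $7,030 = $703. Patient pays $703; OOP now $2,490.60.
#3 ($228): deductible already satisfied, so patient's share is 10% × $228 = $22.80. Patient pays $22.80; OOP now $2,513.40.
#4 ($10,094): deductible met; 10% of $10,094 = $1,009.40. That would push OOP to $3,522.80, over the $2,700 cap, so patient pays $2,700 − $2,513.40 = $186.60.

$186.60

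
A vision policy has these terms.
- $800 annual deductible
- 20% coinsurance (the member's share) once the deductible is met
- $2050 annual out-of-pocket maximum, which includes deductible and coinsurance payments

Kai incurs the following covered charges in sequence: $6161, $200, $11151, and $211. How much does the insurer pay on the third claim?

$11013.20

Bill 1, $6161: $800 to deductible, leaving $5361; 20% of $5361 = $1072.20. Member owes $1872.20 (running OOP $1872.20). Plan pays $6161 − $1872.20 = $4288.80.
Bill 2, $200: deductible already satisfied, so member's share is 20% × $200 = $40. Member owes $40 (running OOP $1912.20). Plan pays $200 − $40 = $160.
Bill 3, $11151: deductible already satisfied, so member's share is 20% × $11151 = $2230.20. That would push OOP to $4142.40, over the $2050 cap, so member pays $2050 − $1912.20 = $137.80. Insurer: $11151 − $137.80 = $11013.20.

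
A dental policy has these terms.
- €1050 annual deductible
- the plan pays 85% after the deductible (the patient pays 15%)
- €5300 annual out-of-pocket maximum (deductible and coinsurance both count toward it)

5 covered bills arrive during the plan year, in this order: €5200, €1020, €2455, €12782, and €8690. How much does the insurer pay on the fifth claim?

Bill 1, €5200: €1050 to deductible, leaving €4150; patient's 15% is €622.50. Cost to patient: €1672.50. OOP to date €1672.50. Insurer: €5200 − €1672.50 = €3527.50.
Bill 2, €1020: deductible already satisfied, so patient's share is 15% × €1020 = €153. Patient owes €153 (running OOP €1825.50). Plan pays €1020 − €153 = €867.
Bill 3, €2455: deductible met; 15% of €2455 = €368.25. Patient pays €368.25; OOP now €2193.75. Plan pays €2455 − €368.25 = €2086.75.
Bill 4, €12782: deductible already satisfied, so patient's share is 15% × €12782 = €1917.30. Patient owes €1917.30 (running OOP €4111.05). Insurer: €12782 − €1917.30 = €10864.70.
Bill 5, €8690: deductible met; 15% of €8690 = €1303.50. That would push OOP to €5414.55, over the €5300 cap, so patient pays €5300 − €4111.05 = €1188.95. Plan pays €8690 − €1188.95 = €7501.05.

€7501.05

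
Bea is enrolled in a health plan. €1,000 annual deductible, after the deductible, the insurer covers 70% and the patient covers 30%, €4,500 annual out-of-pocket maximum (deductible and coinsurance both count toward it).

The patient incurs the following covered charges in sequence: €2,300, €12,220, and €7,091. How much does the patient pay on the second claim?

Claim 1 (€2,300): €1,000 to deductible, leaving €1,300; coinsurance €1,300 × 30% = €390. Cost to patient: €1,390. OOP to date €1,390.
Claim 2 (€12,220): 30% coinsurance on €12,220 = €3,666. That would push OOP to €5,056, over the €4,500 cap, so patient pays €4,500 − €1,390 = €3,110.

€3,110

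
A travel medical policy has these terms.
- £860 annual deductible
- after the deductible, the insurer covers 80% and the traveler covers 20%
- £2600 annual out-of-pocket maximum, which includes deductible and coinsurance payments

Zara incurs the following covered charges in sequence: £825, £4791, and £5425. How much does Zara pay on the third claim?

Bill 1, £825: entire amount goes to the deductible. Traveler pays £825; OOP now £825.
Bill 2, £4791: deductible takes £35, £4756 remains; traveler's 20% is £951.20. Traveler pays £986.20; OOP now £1811.20.
Bill 3, £5425: deductible already satisfied, so traveler's share is 20% × £5425 = £1085. OOP would hit £2896.20 > £2600, so the cap limits the traveler to £2600 − £1811.20 = £788.80.

£788.80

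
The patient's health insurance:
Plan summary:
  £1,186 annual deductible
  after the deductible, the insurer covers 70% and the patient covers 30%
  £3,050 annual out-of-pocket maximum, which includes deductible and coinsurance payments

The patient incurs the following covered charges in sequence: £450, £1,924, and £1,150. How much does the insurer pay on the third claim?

£805

Bill 1, £450: all of it applies to the deductible. Cost to patient: £450. OOP to date £450. Insurer: £450 − £450 = £0.
Bill 2, £1,924: deductible takes £736, £1,188 remains; 30% of £1,188 = £356.40. Patient owes £1,092.40 (running OOP £1,542.40). Insurer: £1,924 − £1,092.40 = £831.60.
Bill 3, £1,150: deductible met; 30% of £1,150 = £345. Patient owes £345 (running OOP £1,887.40). Plan pays £1,150 − £345 = £805.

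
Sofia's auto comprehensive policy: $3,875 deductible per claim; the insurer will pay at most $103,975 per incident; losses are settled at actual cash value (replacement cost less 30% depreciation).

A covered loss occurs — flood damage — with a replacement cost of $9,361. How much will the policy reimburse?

Depreciate 30%: the covered value is $9,361 × 0.7 = $6,552.70.
Less the $3,875 deductible: $6,552.70 − $3,875 = $2,677.70.
$2,677.70 is within the $103,975 limit, so the insurer pays $2,677.70.

$2,677.70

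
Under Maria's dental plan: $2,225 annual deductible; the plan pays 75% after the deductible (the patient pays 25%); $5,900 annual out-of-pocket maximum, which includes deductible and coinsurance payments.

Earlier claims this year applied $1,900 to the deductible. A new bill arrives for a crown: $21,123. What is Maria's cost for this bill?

$4,000

Remaining deductible: $2,225 − $1,900 = $325.
That leaves $21,123 − $325 = $20,798 for coinsurance.
Coinsurance: $20,798 × 25% = $5,199.50.
Patient responsibility before any cap: $325 + $5,199.50 = $5,524.50.
Year-to-date out-of-pocket would reach $1,900 + $5,524.50 = $7,424.50, above the $5,900 maximum, so the patient pays only $5,900 − $1,900 = $4,000.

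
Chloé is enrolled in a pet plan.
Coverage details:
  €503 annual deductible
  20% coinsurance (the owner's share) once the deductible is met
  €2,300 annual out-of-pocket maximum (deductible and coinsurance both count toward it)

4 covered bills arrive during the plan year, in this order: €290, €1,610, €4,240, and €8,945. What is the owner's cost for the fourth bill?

€669.60

Bill 1, €290: fully absorbed by the deductible. Cost to owner: €290. OOP to date €290.
Bill 2, €1,610: €213 to deductible, leaving €1,397; owner's 20% is €279.40. Cost to owner: €492.40. OOP to date €782.40.
Bill 3, €4,240: deductible met; 20% of €4,240 = €848. Owner pays €848; OOP now €1,630.40.
Bill 4, €8,945: deductible already satisfied, so owner's share is 20% × €8,945 = €1,789. Adding that to €1,630.40 gives €3,419.40, past the €2,300 cap; owner pays only €2,300 − €1,630.40 = €669.60.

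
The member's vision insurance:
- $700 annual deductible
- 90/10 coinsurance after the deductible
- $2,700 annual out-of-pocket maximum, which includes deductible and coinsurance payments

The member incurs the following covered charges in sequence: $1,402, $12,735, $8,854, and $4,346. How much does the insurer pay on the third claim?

Bill 1, $1,402: $700 finishes the deductible; $702 goes to coinsurance; member's 10% is $70.20. Member pays $770.20; OOP now $770.20. Plan pays $1,402 − $770.20 = $631.80.
Bill 2, $12,735: 10% coinsurance on $12,735 = $1,273.50. Cost to member: $1,273.50. OOP to date $2,043.70. Insurer: $12,735 − $1,273.50 = $11,461.50.
Bill 3, $8,854: deductible met; 10% of $8,854 = $885.40. That would push OOP to $2,929.10, over the $2,700 cap, so member pays $2,700 − $2,043.70 = $656.30. Insurer: $8,854 − $656.30 = $8,197.70.

$8,197.70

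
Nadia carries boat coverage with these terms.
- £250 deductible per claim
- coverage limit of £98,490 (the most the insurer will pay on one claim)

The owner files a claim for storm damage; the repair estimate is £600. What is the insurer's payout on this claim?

£350

After the deductible, £600 − £250 = £350 remains.
£350 ≤ £98,490, so the limit doesn't bind; insurer pays £350.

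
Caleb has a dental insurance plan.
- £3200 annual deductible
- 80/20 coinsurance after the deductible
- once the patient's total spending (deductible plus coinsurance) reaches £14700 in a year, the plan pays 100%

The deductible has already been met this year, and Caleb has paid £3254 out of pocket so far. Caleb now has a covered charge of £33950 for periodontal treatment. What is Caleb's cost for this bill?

£6790

With the deductible met, the entire £33950 is subject to coinsurance.
Patient's 20% share of £33950 is £6790.
Cumulative spending £3254 + £6790 = £10044 stays under the £14700 maximum.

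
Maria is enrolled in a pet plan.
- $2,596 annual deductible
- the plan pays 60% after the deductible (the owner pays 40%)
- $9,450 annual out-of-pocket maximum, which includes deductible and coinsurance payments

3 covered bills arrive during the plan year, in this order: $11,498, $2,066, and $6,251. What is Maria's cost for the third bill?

Bill 1, $11,498: deductible takes $2,596, $8,902 remains; owner's 40% is $3,560.80. Owner pays $6,156.80; OOP now $6,156.80.
Bill 2, $2,066: deductible met; 40% of $2,066 = $826.40. Cost to owner: $826.40. OOP to date $6,983.20.
Bill 3, $6,251: 40% coinsurance on $6,251 = $2,500.40. OOP would hit $9,483.60 > $9,450, so the cap limits the owner to $9,450 − $6,983.20 = $2,466.80.

$2,466.80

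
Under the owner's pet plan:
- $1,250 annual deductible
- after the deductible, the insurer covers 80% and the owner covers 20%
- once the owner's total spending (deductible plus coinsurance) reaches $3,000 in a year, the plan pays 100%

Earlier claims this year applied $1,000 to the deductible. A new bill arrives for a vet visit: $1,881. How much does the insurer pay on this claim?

Deductible still to meet: $1,250 − $1,000 = $250.
After the $250 deductible portion, $1,881 − $250 = $1,631 is subject to coinsurance.
Coinsurance: $1,631 × 20% = $326.20.
That puts the owner's cost at $250 + $326.20 = $576.20 before any cap.
Total out-of-pocket so far would be $1,000 + $576.20 = $1,576.20, below the $3,000 cap — no reduction.
The plan picks up $1,881 − $576.20 = $1,304.80.

$1,304.80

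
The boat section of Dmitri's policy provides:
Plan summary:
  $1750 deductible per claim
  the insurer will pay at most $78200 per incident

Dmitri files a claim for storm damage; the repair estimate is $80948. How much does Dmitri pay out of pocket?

$2748

After the deductible, $80948 − $1750 = $79198 remains.
$79198 exceeds the $78200 limit, so the insurer pays the limit: $78200.
The owner bears the rest of the original loss: $80948 − $78200 = $2748.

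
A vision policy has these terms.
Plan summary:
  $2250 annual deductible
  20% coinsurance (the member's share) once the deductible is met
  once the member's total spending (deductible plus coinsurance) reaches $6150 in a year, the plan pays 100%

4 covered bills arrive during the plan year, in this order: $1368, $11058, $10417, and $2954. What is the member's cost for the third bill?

$1864.80

Bill 1, $1368: entire amount goes to the deductible. Cost to member: $1368. OOP to date $1368.
Bill 2, $11058: deductible takes $882, $10176 remains; 20% of $10176 = $2035.20. Member pays $2917.20; OOP now $4285.20.
Bill 3, $10417: 20% coinsurance on $10417 = $2083.40. That would push OOP to $6368.60, over the $6150 cap, so member pays $6150 − $4285.20 = $1864.80.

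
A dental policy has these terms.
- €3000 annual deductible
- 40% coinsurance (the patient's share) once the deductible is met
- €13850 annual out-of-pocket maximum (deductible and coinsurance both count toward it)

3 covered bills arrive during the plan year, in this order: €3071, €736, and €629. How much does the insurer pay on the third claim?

Claim 1 — €3071: deductible takes €3000, €71 remains; coinsurance €71 × 40% = €28.40. Cost to patient: €3028.40. OOP to date €3028.40. Plan pays €3071 − €3028.40 = €42.60.
Claim 2 — €736: deductible met; 40% of €736 = €294.40. Cost to patient: €294.40. OOP to date €3322.80. Insurer: €736 − €294.40 = €441.60.
Claim 3 — €629: deductible already satisfied, so patient's share is 40% × €629 = €251.60. Cost to patient: €251.60. OOP to date €3574.40. Insurer: €629 − €251.60 = €377.40.

€377.40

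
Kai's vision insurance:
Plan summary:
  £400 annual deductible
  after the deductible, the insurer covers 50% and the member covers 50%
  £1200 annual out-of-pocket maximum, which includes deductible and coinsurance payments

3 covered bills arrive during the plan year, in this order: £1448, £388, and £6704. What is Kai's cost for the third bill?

Bill 1, £1448: £400 to deductible, leaving £1048; member's 50% is £524. Member owes £924 (running OOP £924).
Bill 2, £388: deductible met; 50% of £388 = £194. Cost to member: £194. OOP to date £1118.
Bill 3, £6704: deductible met; 50% of £6704 = £3352. Adding that to £1118 gives £4470, past the £1200 cap; member pays only £1200 − £1118 = £82.

£82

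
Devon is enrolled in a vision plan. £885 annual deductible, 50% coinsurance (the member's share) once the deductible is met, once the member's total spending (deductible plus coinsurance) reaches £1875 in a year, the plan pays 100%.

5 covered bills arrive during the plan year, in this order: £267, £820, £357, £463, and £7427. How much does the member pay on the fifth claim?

Bill 1, £267: all of it applies to the deductible. Member owes £267 (running OOP £267).
Bill 2, £820: deductible takes £618, £202 remains; 50% of £202 = £101. Cost to member: £719. OOP to date £986.
Bill 3, £357: deductible already satisfied, so member's share is 50% × £357 = £178.50. Member pays £178.50; OOP now £1164.50.
Bill 4, £463: deductible met; 50% of £463 = £231.50. Member pays £231.50; OOP now £1396.
Bill 5, £7427: 50% coinsurance on £7427 = £3713.50. Adding that to £1396 gives £5109.50, past the £1875 cap; member pays only £1875 − £1396 = £479.

£479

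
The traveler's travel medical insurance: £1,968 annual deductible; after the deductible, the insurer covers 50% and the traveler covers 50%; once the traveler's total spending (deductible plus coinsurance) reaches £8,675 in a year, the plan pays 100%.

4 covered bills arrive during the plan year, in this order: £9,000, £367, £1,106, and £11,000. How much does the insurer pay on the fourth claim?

£8,545.50

Claim 1 (£9,000): deductible takes £1,968, £7,032 remains; traveler's 50% is £3,516. Traveler owes £5,484 (running OOP £5,484). Insurer: £9,000 − £5,484 = £3,516.
Claim 2 (£367): 50% coinsurance on £367 = £183.50. Traveler owes £183.50 (running OOP £5,667.50). Plan pays £367 − £183.50 = £183.50.
Claim 3 (£1,106): deductible met; 50% of £1,106 = £553. Cost to traveler: £553. OOP to date £6,220.50. Insurer: £1,106 − £553 = £553.
Claim 4 (£11,000): 50% coinsurance on £11,000 = £5,500. OOP would hit £11,720.50 > £8,675, so the cap limits the traveler to £8,675 − £6,220.50 = £2,454.50. Insurer: £11,000 − £2,454.50 = £8,545.50.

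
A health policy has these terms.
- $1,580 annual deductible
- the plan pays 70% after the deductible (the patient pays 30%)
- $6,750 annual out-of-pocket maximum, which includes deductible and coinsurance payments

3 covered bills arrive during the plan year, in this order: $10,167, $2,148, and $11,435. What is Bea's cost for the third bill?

Claim 1 ($10,167): deductible takes $1,580, $8,587 remains; 30% of $8,587 = $2,576.10. Patient owes $4,156.10 (running OOP $4,156.10).
Claim 2 ($2,148): 30% coinsurance on $2,148 = $644.40. Cost to patient: $644.40. OOP to date $4,800.50.
Claim 3 ($11,435): 30% coinsurance on $11,435 = $3,430.50. OOP would hit $8,231 > $6,750, so the cap limits the patient to $6,750 − $4,800.50 = $1,949.50.

$1,949.50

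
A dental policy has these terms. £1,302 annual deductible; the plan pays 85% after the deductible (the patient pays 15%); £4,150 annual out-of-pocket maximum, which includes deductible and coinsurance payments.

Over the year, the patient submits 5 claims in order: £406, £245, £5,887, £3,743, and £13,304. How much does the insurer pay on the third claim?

#1 (£406): all of it applies to the deductible. Cost to patient: £406. OOP to date £406. Plan pays £406 − £406 = £0.
#2 (£245): entire amount goes to the deductible. Patient pays £245; OOP now £651. Insurer: £245 − £245 = £0.
#3 (£5,887): deductible takes £651, £5,236 remains; 15% of £5,236 = £785.40. Patient owes £1,436.40 (running OOP £2,087.40). Plan pays £5,887 − £1,436.40 = £4,450.60.

£4,450.60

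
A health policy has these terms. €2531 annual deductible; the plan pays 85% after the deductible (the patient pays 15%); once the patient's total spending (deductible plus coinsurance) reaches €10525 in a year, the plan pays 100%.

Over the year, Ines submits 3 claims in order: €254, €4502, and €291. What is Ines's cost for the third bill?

€43.65

Bill 1, €254: fully absorbed by the deductible. Patient pays €254; OOP now €254.
Bill 2, €4502: deductible takes €2277, €2225 remains; 15% of €2225 = €333.75. Patient owes €2610.75 (running OOP €2864.75).
Bill 3, €291: deductible already satisfied, so patient's share is 15% × €291 = €43.65. Cost to patient: €43.65. OOP to date €2908.40.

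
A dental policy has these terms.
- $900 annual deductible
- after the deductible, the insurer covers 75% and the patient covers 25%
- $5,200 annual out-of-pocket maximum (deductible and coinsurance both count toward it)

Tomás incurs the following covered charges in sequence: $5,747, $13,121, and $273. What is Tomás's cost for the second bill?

Claim 1 — $5,747: deductible takes $900, $4,847 remains; coinsurance $4,847 × 25% = $1,211.75. Patient pays $2,111.75; OOP now $2,111.75.
Claim 2 — $13,121: 25% coinsurance on $13,121 = $3,280.25. That would push OOP to $5,392, over the $5,200 cap, so patient pays $5,200 − $2,111.75 = $3,088.25.

$3,088.25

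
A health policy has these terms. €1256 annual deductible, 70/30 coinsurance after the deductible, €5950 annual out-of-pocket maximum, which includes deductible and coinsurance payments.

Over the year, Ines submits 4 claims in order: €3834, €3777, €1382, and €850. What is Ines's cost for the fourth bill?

€255

Bill 1, €3834: €1256 to deductible, leaving €2578; patient's 30% is €773.40. Patient owes €2029.40 (running OOP €2029.40).
Bill 2, €3777: deductible met; 30% of €3777 = €1133.10. Cost to patient: €1133.10. OOP to date €3162.50.
Bill 3, €1382: deductible already satisfied, so patient's share is 30% × €1382 = €414.60. Patient pays €414.60; OOP now €3577.10.
Bill 4, €850: deductible already satisfied, so patient's share is 30% × €850 = €255. Patient owes €255 (running OOP €3832.10).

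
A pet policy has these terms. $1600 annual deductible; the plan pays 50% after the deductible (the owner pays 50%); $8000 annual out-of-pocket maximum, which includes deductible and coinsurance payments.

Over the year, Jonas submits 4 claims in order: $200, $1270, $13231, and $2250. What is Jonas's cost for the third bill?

$6530

Claim 1 ($200): entire amount goes to the deductible. Owner owes $200 (running OOP $200).
Claim 2 ($1270): fully absorbed by the deductible. Owner owes $1270 (running OOP $1470).
Claim 3 ($13231): $130 to deductible, leaving $13101; owner's 50% is $6550.50. Claim cost before the cap: $130 + $6550.50 = $6680.50. That would push OOP to $8150.50, over the $8000 cap, so owner pays $8000 − $1470 = $6530.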